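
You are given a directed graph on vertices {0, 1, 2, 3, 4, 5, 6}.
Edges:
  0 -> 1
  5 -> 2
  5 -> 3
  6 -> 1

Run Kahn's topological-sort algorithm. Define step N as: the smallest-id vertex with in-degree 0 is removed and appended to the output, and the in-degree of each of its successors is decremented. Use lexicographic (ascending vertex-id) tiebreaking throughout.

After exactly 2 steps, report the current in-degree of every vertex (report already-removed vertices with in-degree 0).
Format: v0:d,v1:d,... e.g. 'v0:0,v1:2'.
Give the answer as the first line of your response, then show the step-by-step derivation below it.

v0:0,v1:1,v2:1,v3:1,v4:0,v5:0,v6:0

step 1: output 0; order=[0]; indeg=(0,1,1,1,0,0,0)
step 2: output 4; order=[0,4]; indeg=(0,1,1,1,0,0,0)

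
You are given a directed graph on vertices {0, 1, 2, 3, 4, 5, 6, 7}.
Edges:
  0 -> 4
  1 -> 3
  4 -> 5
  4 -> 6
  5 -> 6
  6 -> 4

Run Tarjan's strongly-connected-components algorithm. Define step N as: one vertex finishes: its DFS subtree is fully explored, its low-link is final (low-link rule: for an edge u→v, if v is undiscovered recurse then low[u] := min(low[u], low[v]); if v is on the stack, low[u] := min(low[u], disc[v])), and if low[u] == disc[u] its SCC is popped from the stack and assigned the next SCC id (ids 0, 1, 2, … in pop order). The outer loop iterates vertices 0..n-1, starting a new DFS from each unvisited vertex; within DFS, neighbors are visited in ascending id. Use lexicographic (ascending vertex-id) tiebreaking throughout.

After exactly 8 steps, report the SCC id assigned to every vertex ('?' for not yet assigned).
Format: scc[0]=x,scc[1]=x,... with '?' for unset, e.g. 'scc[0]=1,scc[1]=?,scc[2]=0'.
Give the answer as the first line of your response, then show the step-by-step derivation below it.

scc[0]=1,scc[1]=3,scc[2]=4,scc[3]=2,scc[4]=0,scc[5]=0,scc[6]=0,scc[7]=5

step 1: low=(low[0]=0,low[1]=?,low[2]=?,low[3]=?,low[4]=1,low[5]=2,low[6]=1,low[7]=?); scc=(scc[0]=?,scc[1]=?,scc[2]=?,scc[3]=?,scc[4]=?,scc[5]=?,scc[6]=?,scc[7]=?)
step 2: low=(low[0]=0,low[1]=?,low[2]=?,low[3]=?,low[4]=1,low[5]=1,low[6]=1,low[7]=?); scc=(scc[0]=?,scc[1]=?,scc[2]=?,scc[3]=?,scc[4]=?,scc[5]=?,scc[6]=?,scc[7]=?)
step 3: low=(low[0]=0,low[1]=?,low[2]=?,low[3]=?,low[4]=1,low[5]=1,low[6]=1,low[7]=?); scc=(scc[0]=?,scc[1]=?,scc[2]=?,scc[3]=?,scc[4]=0,scc[5]=0,scc[6]=0,scc[7]=?)
step 4: low=(low[0]=0,low[1]=?,low[2]=?,low[3]=?,low[4]=1,low[5]=1,low[6]=1,low[7]=?); scc=(scc[0]=1,scc[1]=?,scc[2]=?,scc[3]=?,scc[4]=0,scc[5]=0,scc[6]=0,scc[7]=?)
step 5: low=(low[0]=0,low[1]=4,low[2]=?,low[3]=5,low[4]=1,low[5]=1,low[6]=1,low[7]=?); scc=(scc[0]=1,scc[1]=?,scc[2]=?,scc[3]=2,scc[4]=0,scc[5]=0,scc[6]=0,scc[7]=?)
step 6: low=(low[0]=0,low[1]=4,low[2]=?,low[3]=5,low[4]=1,low[5]=1,low[6]=1,low[7]=?); scc=(scc[0]=1,scc[1]=3,scc[2]=?,scc[3]=2,scc[4]=0,scc[5]=0,scc[6]=0,scc[7]=?)
step 7: low=(low[0]=0,low[1]=4,low[2]=6,low[3]=5,low[4]=1,low[5]=1,low[6]=1,low[7]=?); scc=(scc[0]=1,scc[1]=3,scc[2]=4,scc[3]=2,scc[4]=0,scc[5]=0,scc[6]=0,scc[7]=?)
step 8: low=(low[0]=0,low[1]=4,low[2]=6,low[3]=5,low[4]=1,low[5]=1,low[6]=1,low[7]=7); scc=(scc[0]=1,scc[1]=3,scc[2]=4,scc[3]=2,scc[4]=0,scc[5]=0,scc[6]=0,scc[7]=5)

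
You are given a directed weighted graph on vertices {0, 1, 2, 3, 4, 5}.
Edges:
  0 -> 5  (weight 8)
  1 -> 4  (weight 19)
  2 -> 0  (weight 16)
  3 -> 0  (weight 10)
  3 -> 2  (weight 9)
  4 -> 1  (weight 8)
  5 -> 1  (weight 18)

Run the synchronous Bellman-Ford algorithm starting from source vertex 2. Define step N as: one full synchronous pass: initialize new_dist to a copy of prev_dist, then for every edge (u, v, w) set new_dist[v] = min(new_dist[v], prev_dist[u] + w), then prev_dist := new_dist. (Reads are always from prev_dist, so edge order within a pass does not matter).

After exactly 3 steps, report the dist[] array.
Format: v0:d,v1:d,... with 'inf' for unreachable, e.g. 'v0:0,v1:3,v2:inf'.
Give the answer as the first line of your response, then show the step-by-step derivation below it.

v0:16,v1:42,v2:0,v3:inf,v4:inf,v5:24

step 1: dist = v0:16,v1:inf,v2:0,v3:inf,v4:inf,v5:inf
step 2: dist = v0:16,v1:inf,v2:0,v3:inf,v4:inf,v5:24
step 3: dist = v0:16,v1:42,v2:0,v3:inf,v4:inf,v5:24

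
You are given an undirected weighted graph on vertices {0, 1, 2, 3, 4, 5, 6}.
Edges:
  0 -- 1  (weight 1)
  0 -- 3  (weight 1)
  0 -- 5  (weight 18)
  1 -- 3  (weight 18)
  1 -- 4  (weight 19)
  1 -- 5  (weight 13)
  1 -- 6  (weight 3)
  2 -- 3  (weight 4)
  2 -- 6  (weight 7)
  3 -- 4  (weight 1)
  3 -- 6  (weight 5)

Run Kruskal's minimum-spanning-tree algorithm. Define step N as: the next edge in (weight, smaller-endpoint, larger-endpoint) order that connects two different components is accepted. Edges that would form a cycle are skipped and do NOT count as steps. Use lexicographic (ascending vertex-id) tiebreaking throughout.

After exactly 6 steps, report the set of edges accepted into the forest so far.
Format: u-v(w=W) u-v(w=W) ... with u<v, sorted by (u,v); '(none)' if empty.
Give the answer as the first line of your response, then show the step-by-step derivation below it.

0-1(w=1) 0-3(w=1) 1-5(w=13) 1-6(w=3) 2-3(w=4) 3-4(w=1)

step 1: add edge 0-1 (w=1); MST = {0-1(w=1)}
step 2: add edge 0-3 (w=1); MST = {0-1(w=1) 0-3(w=1)}
step 3: add edge 3-4 (w=1); MST = {0-1(w=1) 0-3(w=1) 3-4(w=1)}
step 4: add edge 1-6 (w=3); MST = {0-1(w=1) 0-3(w=1) 1-6(w=3) 3-4(w=1)}
step 5: add edge 2-3 (w=4); MST = {0-1(w=1) 0-3(w=1) 1-6(w=3) 2-3(w=4) 3-4(w=1)}
step 6: add edge 1-5 (w=13); MST = {0-1(w=1) 0-3(w=1) 1-5(w=13) 1-6(w=3) 2-3(w=4) 3-4(w=1)}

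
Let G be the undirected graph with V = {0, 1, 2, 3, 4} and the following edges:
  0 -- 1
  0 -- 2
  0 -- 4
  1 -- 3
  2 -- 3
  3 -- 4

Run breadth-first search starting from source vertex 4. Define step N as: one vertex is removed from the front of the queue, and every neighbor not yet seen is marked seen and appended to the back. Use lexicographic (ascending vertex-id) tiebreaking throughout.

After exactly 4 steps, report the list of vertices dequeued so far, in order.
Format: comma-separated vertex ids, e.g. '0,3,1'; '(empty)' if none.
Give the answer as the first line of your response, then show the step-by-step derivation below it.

4,0,3,1

step 1: dequeue 4; queue=[0,3]; order=4
step 2: dequeue 0; queue=[3,1,2]; order=4,0
step 3: dequeue 3; queue=[1,2]; order=4,0,3
step 4: dequeue 1; queue=[2]; order=4,0,3,1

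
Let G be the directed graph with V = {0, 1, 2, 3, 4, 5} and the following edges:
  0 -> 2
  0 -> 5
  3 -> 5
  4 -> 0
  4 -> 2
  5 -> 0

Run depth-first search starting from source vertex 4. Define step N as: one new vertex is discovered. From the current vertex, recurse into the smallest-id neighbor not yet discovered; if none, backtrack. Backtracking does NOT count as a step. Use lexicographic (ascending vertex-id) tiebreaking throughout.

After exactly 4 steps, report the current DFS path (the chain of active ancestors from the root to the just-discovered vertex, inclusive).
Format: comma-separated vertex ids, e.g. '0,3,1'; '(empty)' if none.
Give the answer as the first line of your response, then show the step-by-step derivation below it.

4,0,5

step 1: discover 4; path=4; order=4
step 2: discover 0; path=4>0; order=4,0
step 3: discover 2; path=4>0>2; order=4,0,2
step 4: discover 5; path=4>0>5; order=4,0,2,5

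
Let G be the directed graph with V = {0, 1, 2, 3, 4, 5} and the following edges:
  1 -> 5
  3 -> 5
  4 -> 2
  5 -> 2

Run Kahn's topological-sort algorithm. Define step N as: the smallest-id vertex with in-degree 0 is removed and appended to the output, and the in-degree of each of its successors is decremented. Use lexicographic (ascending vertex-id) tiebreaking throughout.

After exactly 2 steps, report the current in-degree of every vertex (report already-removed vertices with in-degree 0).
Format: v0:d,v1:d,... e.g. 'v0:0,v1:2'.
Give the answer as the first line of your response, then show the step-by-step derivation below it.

v0:0,v1:0,v2:2,v3:0,v4:0,v5:1

step 1: output 0; order=[0]; indeg=(0,0,2,0,0,2)
step 2: output 1; order=[0,1]; indeg=(0,0,2,0,0,1)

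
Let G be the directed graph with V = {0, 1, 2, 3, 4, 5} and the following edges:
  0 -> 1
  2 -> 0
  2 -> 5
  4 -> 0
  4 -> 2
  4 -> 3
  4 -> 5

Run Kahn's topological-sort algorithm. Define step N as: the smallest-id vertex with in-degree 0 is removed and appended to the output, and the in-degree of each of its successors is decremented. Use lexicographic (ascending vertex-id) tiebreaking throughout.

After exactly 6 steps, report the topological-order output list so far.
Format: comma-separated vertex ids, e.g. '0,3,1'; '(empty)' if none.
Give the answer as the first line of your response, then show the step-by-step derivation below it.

4,2,0,1,3,5

step 1: output 4; order=[4]; indeg=(1,1,0,0,0,1)
step 2: output 2; order=[4,2]; indeg=(0,1,0,0,0,0)
step 3: output 0; order=[4,2,0]; indeg=(0,0,0,0,0,0)
step 4: output 1; order=[4,2,0,1]; indeg=(0,0,0,0,0,0)
step 5: output 3; order=[4,2,0,1,3]; indeg=(0,0,0,0,0,0)
step 6: output 5; order=[4,2,0,1,3,5]; indeg=(0,0,0,0,0,0)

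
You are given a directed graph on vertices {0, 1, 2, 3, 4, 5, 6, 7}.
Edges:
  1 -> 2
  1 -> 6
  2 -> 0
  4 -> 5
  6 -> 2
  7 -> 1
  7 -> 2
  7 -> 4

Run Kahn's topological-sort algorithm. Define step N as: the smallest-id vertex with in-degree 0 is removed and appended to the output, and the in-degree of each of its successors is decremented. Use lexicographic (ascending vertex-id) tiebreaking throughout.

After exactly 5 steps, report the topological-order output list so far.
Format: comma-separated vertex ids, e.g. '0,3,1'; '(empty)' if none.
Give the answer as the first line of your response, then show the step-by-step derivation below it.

3,7,1,4,5

step 1: output 3; order=[3]; indeg=(1,1,3,0,1,1,1,0)
step 2: output 7; order=[3,7]; indeg=(1,0,2,0,0,1,1,0)
step 3: output 1; order=[3,7,1]; indeg=(1,0,1,0,0,1,0,0)
step 4: output 4; order=[3,7,1,4]; indeg=(1,0,1,0,0,0,0,0)
step 5: output 5; order=[3,7,1,4,5]; indeg=(1,0,1,0,0,0,0,0)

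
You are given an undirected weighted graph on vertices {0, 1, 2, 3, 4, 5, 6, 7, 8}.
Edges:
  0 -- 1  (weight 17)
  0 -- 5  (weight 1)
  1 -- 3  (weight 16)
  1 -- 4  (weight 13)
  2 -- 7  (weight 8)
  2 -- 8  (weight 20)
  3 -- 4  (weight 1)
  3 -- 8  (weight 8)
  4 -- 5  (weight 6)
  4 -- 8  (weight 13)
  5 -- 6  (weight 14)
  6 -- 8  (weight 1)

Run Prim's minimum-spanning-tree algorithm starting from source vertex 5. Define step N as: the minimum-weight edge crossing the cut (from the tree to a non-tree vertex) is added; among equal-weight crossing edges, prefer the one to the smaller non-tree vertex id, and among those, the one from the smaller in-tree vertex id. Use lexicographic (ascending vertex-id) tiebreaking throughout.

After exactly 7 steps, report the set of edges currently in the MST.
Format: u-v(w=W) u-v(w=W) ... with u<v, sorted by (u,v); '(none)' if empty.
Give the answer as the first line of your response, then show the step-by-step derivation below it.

0-5(w=1) 1-4(w=13) 2-8(w=20) 3-4(w=1) 3-8(w=8) 4-5(w=6) 6-8(w=1)

step 1: add edge 0-5 (w=1); MST = {0-5(w=1)}
step 2: add edge 4-5 (w=6); MST = {0-5(w=1) 4-5(w=6)}
step 3: add edge 3-4 (w=1); MST = {0-5(w=1) 3-4(w=1) 4-5(w=6)}
step 4: add edge 3-8 (w=8); MST = {0-5(w=1) 3-4(w=1) 3-8(w=8) 4-5(w=6)}
step 5: add edge 6-8 (w=1); MST = {0-5(w=1) 3-4(w=1) 3-8(w=8) 4-5(w=6) 6-8(w=1)}
step 6: add edge 1-4 (w=13); MST = {0-5(w=1) 1-4(w=13) 3-4(w=1) 3-8(w=8) 4-5(w=6) 6-8(w=1)}
step 7: add edge 2-8 (w=20); MST = {0-5(w=1) 1-4(w=13) 2-8(w=20) 3-4(w=1) 3-8(w=8) 4-5(w=6) 6-8(w=1)}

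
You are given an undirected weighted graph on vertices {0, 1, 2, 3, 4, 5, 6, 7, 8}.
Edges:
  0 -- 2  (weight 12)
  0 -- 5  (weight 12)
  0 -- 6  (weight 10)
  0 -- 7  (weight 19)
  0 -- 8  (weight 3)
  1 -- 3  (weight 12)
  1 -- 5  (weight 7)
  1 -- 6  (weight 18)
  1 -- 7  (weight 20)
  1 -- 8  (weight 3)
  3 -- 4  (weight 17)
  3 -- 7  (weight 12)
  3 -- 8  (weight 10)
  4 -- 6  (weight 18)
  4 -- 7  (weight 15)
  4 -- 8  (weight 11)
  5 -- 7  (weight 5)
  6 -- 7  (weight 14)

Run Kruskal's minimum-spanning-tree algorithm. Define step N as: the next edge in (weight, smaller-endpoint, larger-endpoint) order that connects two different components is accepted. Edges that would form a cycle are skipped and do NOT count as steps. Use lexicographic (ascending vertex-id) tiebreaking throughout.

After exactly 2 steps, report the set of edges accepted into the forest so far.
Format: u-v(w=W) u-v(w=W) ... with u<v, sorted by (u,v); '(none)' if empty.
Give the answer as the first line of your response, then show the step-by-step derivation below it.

0-8(w=3) 1-8(w=3)

step 1: add edge 0-8 (w=3); MST = {0-8(w=3)}
step 2: add edge 1-8 (w=3); MST = {0-8(w=3) 1-8(w=3)}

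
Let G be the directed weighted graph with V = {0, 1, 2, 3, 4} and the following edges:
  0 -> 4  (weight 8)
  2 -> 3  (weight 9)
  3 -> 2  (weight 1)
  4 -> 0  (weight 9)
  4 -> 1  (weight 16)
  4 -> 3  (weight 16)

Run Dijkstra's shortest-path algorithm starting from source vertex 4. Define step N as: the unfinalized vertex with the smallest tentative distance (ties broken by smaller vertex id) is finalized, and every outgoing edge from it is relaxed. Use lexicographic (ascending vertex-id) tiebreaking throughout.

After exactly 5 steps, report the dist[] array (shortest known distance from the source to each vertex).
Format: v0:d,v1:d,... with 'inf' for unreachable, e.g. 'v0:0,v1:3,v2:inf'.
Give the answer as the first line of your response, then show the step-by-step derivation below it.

v0:9,v1:16,v2:17,v3:16,v4:0

step 1: dist = v0:9,v1:16,v2:inf,v3:16,v4:0
step 2: dist = v0:9,v1:16,v2:inf,v3:16,v4:0
step 3: dist = v0:9,v1:16,v2:inf,v3:16,v4:0
step 4: dist = v0:9,v1:16,v2:17,v3:16,v4:0
step 5: dist = v0:9,v1:16,v2:17,v3:16,v4:0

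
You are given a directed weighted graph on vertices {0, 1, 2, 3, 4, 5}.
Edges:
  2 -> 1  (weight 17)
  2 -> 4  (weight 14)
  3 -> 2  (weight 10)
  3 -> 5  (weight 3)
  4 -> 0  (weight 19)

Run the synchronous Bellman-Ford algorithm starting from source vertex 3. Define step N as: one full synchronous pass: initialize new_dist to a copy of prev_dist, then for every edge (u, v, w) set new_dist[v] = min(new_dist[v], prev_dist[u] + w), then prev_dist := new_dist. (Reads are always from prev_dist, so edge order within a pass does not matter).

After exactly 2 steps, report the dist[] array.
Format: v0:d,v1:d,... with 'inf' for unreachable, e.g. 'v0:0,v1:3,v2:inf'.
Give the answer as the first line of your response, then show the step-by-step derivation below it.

v0:inf,v1:27,v2:10,v3:0,v4:24,v5:3

step 1: dist = v0:inf,v1:inf,v2:10,v3:0,v4:inf,v5:3
step 2: dist = v0:inf,v1:27,v2:10,v3:0,v4:24,v5:3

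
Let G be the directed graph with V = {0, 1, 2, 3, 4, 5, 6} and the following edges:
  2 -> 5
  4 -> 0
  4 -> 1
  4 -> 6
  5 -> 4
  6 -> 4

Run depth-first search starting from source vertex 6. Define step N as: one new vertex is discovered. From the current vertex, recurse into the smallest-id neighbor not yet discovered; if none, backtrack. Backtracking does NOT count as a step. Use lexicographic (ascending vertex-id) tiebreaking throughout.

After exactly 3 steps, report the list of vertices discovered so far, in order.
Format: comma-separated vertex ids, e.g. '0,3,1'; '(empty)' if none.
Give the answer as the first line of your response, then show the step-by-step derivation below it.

6,4,0

step 1: discover 6; path=6; order=6
step 2: discover 4; path=6>4; order=6,4
step 3: discover 0; path=6>4>0; order=6,4,0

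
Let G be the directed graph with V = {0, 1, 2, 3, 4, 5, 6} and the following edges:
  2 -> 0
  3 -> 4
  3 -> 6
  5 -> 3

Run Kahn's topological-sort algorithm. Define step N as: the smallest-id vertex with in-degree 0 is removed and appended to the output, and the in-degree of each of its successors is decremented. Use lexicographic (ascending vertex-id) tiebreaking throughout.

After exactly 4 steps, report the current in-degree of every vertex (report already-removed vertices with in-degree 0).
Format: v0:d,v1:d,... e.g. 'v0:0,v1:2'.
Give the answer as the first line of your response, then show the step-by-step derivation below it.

v0:0,v1:0,v2:0,v3:0,v4:1,v5:0,v6:1

step 1: output 1; order=[1]; indeg=(1,0,0,1,1,0,1)
step 2: output 2; order=[1,2]; indeg=(0,0,0,1,1,0,1)
step 3: output 0; order=[1,2,0]; indeg=(0,0,0,1,1,0,1)
step 4: output 5; order=[1,2,0,5]; indeg=(0,0,0,0,1,0,1)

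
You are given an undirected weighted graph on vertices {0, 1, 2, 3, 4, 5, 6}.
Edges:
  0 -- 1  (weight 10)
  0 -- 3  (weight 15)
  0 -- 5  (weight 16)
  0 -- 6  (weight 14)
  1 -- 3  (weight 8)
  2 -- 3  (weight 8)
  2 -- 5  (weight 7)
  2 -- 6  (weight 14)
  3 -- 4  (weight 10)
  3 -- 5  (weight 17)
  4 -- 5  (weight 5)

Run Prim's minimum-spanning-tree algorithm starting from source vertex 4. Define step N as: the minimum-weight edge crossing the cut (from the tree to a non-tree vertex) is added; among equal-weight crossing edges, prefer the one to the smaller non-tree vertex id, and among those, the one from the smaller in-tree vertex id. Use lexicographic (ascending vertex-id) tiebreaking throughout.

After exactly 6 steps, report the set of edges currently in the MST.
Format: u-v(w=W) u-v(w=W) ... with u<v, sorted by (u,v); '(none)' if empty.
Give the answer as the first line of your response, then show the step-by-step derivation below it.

0-1(w=10) 0-6(w=14) 1-3(w=8) 2-3(w=8) 2-5(w=7) 4-5(w=5)

step 1: add edge 4-5 (w=5); MST = {4-5(w=5)}
step 2: add edge 2-5 (w=7); MST = {2-5(w=7) 4-5(w=5)}
step 3: add edge 2-3 (w=8); MST = {2-3(w=8) 2-5(w=7) 4-5(w=5)}
step 4: add edge 1-3 (w=8); MST = {1-3(w=8) 2-3(w=8) 2-5(w=7) 4-5(w=5)}
step 5: add edge 0-1 (w=10); MST = {0-1(w=10) 1-3(w=8) 2-3(w=8) 2-5(w=7) 4-5(w=5)}
step 6: add edge 0-6 (w=14); MST = {0-1(w=10) 0-6(w=14) 1-3(w=8) 2-3(w=8) 2-5(w=7) 4-5(w=5)}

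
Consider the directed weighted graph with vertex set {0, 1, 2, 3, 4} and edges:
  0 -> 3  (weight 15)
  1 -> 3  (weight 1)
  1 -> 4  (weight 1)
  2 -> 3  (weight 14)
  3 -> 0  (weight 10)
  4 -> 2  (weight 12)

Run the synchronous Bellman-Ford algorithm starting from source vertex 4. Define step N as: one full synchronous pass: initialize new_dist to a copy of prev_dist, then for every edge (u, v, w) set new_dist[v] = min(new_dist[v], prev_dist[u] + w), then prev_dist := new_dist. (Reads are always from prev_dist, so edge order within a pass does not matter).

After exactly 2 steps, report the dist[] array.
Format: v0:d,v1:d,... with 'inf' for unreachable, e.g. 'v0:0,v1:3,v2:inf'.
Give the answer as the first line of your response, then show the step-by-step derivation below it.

v0:inf,v1:inf,v2:12,v3:26,v4:0

step 1: dist = v0:inf,v1:inf,v2:12,v3:inf,v4:0
step 2: dist = v0:inf,v1:inf,v2:12,v3:26,v4:0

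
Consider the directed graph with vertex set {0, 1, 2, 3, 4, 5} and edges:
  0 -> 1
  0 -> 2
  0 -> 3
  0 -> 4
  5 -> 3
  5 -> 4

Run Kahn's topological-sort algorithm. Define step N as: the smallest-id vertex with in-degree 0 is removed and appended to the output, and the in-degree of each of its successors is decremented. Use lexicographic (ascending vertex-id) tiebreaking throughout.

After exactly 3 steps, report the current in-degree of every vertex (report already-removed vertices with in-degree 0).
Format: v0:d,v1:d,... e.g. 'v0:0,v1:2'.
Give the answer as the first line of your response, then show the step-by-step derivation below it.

v0:0,v1:0,v2:0,v3:1,v4:1,v5:0

step 1: output 0; order=[0]; indeg=(0,0,0,1,1,0)
step 2: output 1; order=[0,1]; indeg=(0,0,0,1,1,0)
step 3: output 2; order=[0,1,2]; indeg=(0,0,0,1,1,0)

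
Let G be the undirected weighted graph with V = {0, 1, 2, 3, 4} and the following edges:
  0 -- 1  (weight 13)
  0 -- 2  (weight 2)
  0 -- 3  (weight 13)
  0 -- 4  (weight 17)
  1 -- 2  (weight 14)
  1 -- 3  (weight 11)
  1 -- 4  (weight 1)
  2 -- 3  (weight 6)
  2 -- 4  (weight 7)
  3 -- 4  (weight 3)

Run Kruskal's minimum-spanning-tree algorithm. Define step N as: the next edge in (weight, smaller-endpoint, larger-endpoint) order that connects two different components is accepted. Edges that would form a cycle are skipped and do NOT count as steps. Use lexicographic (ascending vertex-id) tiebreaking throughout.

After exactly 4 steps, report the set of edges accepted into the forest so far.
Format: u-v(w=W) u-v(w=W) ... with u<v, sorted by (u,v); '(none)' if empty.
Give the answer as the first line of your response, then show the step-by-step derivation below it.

0-2(w=2) 1-4(w=1) 2-3(w=6) 3-4(w=3)

step 1: add edge 1-4 (w=1); MST = {1-4(w=1)}
step 2: add edge 0-2 (w=2); MST = {0-2(w=2) 1-4(w=1)}
step 3: add edge 3-4 (w=3); MST = {0-2(w=2) 1-4(w=1) 3-4(w=3)}
step 4: add edge 2-3 (w=6); MST = {0-2(w=2) 1-4(w=1) 2-3(w=6) 3-4(w=3)}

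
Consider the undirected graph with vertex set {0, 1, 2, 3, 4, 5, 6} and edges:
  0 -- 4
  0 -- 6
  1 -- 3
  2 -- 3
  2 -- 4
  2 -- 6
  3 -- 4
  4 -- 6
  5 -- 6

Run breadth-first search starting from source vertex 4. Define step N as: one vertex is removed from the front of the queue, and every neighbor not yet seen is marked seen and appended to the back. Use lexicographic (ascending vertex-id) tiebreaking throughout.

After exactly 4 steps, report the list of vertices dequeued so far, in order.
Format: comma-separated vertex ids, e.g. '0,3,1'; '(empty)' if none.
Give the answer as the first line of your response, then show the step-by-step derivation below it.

4,0,2,3

step 1: dequeue 4; queue=[0,2,3,6]; order=4
step 2: dequeue 0; queue=[2,3,6]; order=4,0
step 3: dequeue 2; queue=[3,6]; order=4,0,2
step 4: dequeue 3; queue=[6,1]; order=4,0,2,3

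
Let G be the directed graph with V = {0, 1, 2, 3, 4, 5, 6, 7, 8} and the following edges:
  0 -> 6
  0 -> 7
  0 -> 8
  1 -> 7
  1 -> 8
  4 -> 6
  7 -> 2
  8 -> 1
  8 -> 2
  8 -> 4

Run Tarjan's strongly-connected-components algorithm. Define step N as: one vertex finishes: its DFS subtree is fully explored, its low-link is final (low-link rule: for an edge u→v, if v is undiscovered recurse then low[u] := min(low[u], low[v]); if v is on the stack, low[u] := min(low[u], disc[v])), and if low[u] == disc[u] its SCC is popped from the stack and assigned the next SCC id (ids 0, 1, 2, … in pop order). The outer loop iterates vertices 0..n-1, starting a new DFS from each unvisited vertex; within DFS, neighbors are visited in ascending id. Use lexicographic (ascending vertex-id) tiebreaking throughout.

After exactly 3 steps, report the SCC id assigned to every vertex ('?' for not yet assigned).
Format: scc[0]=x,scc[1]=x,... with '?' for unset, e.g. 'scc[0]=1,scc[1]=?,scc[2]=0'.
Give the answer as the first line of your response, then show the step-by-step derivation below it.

scc[0]=?,scc[1]=?,scc[2]=1,scc[3]=?,scc[4]=?,scc[5]=?,scc[6]=0,scc[7]=2,scc[8]=?

step 1: low=(low[0]=0,low[1]=?,low[2]=?,low[3]=?,low[4]=?,low[5]=?,low[6]=1,low[7]=?,low[8]=?); scc=(scc[0]=?,scc[1]=?,scc[2]=?,scc[3]=?,scc[4]=?,scc[5]=?,scc[6]=0,scc[7]=?,scc[8]=?)
step 2: low=(low[0]=0,low[1]=?,low[2]=3,low[3]=?,low[4]=?,low[5]=?,low[6]=1,low[7]=2,low[8]=?); scc=(scc[0]=?,scc[1]=?,scc[2]=1,scc[3]=?,scc[4]=?,scc[5]=?,scc[6]=0,scc[7]=?,scc[8]=?)
step 3: low=(low[0]=0,low[1]=?,low[2]=3,low[3]=?,low[4]=?,low[5]=?,low[6]=1,low[7]=2,low[8]=?); scc=(scc[0]=?,scc[1]=?,scc[2]=1,scc[3]=?,scc[4]=?,scc[5]=?,scc[6]=0,scc[7]=2,scc[8]=?)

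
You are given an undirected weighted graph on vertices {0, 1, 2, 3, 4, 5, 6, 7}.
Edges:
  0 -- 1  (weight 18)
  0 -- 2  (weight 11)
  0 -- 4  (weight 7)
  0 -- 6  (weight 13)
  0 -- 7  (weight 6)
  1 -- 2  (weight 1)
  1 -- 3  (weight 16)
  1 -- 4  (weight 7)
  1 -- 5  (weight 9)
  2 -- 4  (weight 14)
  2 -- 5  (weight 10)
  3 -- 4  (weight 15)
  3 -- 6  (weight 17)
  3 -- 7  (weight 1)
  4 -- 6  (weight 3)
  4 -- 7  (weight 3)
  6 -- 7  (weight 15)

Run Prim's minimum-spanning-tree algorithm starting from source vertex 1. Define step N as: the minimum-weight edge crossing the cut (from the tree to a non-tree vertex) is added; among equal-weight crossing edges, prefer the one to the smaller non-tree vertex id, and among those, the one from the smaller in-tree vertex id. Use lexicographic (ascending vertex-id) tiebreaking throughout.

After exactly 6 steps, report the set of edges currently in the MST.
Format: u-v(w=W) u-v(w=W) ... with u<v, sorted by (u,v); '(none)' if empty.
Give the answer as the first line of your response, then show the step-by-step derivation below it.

0-7(w=6) 1-2(w=1) 1-4(w=7) 3-7(w=1) 4-6(w=3) 4-7(w=3)

step 1: add edge 1-2 (w=1); MST = {1-2(w=1)}
step 2: add edge 1-4 (w=7); MST = {1-2(w=1) 1-4(w=7)}
step 3: add edge 4-6 (w=3); MST = {1-2(w=1) 1-4(w=7) 4-6(w=3)}
step 4: add edge 4-7 (w=3); MST = {1-2(w=1) 1-4(w=7) 4-6(w=3) 4-7(w=3)}
step 5: add edge 3-7 (w=1); MST = {1-2(w=1) 1-4(w=7) 3-7(w=1) 4-6(w=3) 4-7(w=3)}
step 6: add edge 0-7 (w=6); MST = {0-7(w=6) 1-2(w=1) 1-4(w=7) 3-7(w=1) 4-6(w=3) 4-7(w=3)}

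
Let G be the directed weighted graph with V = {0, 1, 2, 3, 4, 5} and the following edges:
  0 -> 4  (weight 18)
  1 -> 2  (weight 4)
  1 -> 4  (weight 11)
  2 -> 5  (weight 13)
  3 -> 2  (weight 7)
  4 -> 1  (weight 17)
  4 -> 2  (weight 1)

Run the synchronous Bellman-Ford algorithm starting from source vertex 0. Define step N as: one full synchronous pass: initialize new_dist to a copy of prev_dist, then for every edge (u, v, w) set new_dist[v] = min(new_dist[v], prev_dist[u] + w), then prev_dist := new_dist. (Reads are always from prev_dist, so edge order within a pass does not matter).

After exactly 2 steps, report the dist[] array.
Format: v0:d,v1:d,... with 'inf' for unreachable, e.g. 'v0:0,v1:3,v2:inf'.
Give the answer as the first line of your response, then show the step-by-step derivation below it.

v0:0,v1:35,v2:19,v3:inf,v4:18,v5:inf

step 1: dist = v0:0,v1:inf,v2:inf,v3:inf,v4:18,v5:inf
step 2: dist = v0:0,v1:35,v2:19,v3:inf,v4:18,v5:inf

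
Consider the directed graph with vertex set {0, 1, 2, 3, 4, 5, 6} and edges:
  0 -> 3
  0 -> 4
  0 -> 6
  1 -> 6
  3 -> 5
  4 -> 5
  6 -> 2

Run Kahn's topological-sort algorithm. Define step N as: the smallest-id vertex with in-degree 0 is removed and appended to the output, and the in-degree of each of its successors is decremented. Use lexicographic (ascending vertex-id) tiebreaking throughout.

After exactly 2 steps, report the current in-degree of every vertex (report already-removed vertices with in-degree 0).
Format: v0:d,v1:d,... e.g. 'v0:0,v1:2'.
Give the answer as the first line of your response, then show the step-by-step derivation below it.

v0:0,v1:0,v2:1,v3:0,v4:0,v5:2,v6:0

step 1: output 0; order=[0]; indeg=(0,0,1,0,0,2,1)
step 2: output 1; order=[0,1]; indeg=(0,0,1,0,0,2,0)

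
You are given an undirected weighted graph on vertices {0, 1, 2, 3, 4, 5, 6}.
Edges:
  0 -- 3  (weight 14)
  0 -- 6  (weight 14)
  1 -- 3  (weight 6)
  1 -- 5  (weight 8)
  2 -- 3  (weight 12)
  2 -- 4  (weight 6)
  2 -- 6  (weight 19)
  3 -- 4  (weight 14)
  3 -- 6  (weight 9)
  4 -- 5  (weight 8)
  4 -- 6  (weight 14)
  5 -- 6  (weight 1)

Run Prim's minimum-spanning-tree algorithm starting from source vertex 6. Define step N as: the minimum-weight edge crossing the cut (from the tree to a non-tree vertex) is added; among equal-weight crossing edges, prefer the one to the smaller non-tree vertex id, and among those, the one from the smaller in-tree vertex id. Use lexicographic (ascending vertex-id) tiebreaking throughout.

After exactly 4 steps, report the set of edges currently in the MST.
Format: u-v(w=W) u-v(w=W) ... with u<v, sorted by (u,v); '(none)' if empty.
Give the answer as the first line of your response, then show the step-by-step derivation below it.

1-3(w=6) 1-5(w=8) 4-5(w=8) 5-6(w=1)

step 1: add edge 5-6 (w=1); MST = {5-6(w=1)}
step 2: add edge 1-5 (w=8); MST = {1-5(w=8) 5-6(w=1)}
step 3: add edge 1-3 (w=6); MST = {1-3(w=6) 1-5(w=8) 5-6(w=1)}
step 4: add edge 4-5 (w=8); MST = {1-3(w=6) 1-5(w=8) 4-5(w=8) 5-6(w=1)}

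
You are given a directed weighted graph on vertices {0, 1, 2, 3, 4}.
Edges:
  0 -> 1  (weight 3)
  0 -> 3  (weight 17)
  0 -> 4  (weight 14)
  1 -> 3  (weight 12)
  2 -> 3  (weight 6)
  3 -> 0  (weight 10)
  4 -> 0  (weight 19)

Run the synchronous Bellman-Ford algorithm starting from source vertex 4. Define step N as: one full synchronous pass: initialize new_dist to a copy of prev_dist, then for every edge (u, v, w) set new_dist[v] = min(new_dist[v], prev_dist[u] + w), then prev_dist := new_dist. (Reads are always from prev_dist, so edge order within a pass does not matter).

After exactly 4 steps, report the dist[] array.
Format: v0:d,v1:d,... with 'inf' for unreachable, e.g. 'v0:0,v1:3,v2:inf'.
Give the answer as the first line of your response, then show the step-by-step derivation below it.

v0:19,v1:22,v2:inf,v3:34,v4:0

step 1: dist = v0:19,v1:inf,v2:inf,v3:inf,v4:0
step 2: dist = v0:19,v1:22,v2:inf,v3:36,v4:0
step 3: dist = v0:19,v1:22,v2:inf,v3:34,v4:0
step 4: dist = v0:19,v1:22,v2:inf,v3:34,v4:0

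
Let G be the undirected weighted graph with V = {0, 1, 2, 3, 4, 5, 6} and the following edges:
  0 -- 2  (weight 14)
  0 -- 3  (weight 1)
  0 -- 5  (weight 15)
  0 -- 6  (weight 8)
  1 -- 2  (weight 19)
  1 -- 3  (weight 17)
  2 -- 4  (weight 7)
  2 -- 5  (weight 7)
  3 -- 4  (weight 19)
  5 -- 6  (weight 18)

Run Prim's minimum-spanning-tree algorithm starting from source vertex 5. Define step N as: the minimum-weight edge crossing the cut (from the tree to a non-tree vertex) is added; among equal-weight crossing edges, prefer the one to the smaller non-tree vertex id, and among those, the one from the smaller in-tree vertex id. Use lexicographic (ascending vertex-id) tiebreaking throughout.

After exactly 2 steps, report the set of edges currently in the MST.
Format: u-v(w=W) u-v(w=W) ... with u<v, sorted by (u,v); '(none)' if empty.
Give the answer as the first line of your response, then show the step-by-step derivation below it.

2-4(w=7) 2-5(w=7)

step 1: add edge 2-5 (w=7); MST = {2-5(w=7)}
step 2: add edge 2-4 (w=7); MST = {2-4(w=7) 2-5(w=7)}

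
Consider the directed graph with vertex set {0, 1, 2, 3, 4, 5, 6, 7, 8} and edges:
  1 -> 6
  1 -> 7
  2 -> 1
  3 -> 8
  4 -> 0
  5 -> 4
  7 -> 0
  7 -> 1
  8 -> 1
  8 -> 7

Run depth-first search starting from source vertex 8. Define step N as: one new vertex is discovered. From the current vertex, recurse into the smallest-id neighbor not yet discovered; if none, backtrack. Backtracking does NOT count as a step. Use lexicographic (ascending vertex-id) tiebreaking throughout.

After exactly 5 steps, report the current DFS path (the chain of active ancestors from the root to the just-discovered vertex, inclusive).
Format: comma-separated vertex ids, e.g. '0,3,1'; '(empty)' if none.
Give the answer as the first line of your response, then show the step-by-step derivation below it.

8,1,7,0

step 1: discover 8; path=8; order=8
step 2: discover 1; path=8>1; order=8,1
step 3: discover 6; path=8>1>6; order=8,1,6
step 4: discover 7; path=8>1>7; order=8,1,6,7
step 5: discover 0; path=8>1>7>0; order=8,1,6,7,0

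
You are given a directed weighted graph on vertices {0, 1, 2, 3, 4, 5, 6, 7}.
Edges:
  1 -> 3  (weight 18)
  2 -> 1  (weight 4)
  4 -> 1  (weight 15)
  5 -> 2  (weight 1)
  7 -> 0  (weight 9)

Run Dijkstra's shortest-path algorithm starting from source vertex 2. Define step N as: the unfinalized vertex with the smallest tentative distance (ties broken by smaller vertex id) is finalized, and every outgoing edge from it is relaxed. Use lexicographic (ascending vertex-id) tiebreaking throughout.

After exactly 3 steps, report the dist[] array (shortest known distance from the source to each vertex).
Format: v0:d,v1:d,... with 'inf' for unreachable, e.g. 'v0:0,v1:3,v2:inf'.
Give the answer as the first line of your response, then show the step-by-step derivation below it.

v0:inf,v1:4,v2:0,v3:22,v4:inf,v5:inf,v6:inf,v7:inf

step 1: dist = v0:inf,v1:4,v2:0,v3:inf,v4:inf,v5:inf,v6:inf,v7:inf
step 2: dist = v0:inf,v1:4,v2:0,v3:22,v4:inf,v5:inf,v6:inf,v7:inf
step 3: dist = v0:inf,v1:4,v2:0,v3:22,v4:inf,v5:inf,v6:inf,v7:inf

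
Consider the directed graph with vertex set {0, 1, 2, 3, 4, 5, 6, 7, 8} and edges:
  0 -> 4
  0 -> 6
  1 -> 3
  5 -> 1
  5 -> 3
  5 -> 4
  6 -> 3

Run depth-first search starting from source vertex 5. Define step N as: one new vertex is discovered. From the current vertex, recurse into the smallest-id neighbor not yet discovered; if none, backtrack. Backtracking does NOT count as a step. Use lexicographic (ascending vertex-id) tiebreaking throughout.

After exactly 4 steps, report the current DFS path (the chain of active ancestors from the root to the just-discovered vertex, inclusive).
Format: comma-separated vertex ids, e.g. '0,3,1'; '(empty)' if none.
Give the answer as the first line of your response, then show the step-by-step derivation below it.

5,4

step 1: discover 5; path=5; order=5
step 2: discover 1; path=5>1; order=5,1
step 3: discover 3; path=5>1>3; order=5,1,3
step 4: discover 4; path=5>4; order=5,1,3,4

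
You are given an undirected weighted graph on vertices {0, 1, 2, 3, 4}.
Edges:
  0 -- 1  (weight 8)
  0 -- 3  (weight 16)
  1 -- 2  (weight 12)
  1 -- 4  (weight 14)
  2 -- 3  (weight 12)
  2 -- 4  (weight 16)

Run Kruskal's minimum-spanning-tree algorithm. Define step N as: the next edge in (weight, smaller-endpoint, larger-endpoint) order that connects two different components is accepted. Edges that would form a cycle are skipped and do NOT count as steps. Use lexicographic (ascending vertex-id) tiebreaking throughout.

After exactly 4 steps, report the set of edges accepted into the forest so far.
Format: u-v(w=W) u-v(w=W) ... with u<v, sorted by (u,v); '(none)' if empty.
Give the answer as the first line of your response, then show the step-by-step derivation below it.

0-1(w=8) 1-2(w=12) 1-4(w=14) 2-3(w=12)

step 1: add edge 0-1 (w=8); MST = {0-1(w=8)}
step 2: add edge 1-2 (w=12); MST = {0-1(w=8) 1-2(w=12)}
step 3: add edge 2-3 (w=12); MST = {0-1(w=8) 1-2(w=12) 2-3(w=12)}
step 4: add edge 1-4 (w=14); MST = {0-1(w=8) 1-2(w=12) 1-4(w=14) 2-3(w=12)}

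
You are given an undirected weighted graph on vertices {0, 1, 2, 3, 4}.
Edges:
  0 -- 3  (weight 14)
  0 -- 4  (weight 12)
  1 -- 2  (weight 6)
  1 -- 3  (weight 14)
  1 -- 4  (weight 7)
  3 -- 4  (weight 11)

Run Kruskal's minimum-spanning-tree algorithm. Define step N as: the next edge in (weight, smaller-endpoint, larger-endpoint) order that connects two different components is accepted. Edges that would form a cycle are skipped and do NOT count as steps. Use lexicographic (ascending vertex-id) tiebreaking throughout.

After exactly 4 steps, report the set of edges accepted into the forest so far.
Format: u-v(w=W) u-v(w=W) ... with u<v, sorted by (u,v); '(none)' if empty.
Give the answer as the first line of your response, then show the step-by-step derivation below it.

0-4(w=12) 1-2(w=6) 1-4(w=7) 3-4(w=11)

step 1: add edge 1-2 (w=6); MST = {1-2(w=6)}
step 2: add edge 1-4 (w=7); MST = {1-2(w=6) 1-4(w=7)}
step 3: add edge 3-4 (w=11); MST = {1-2(w=6) 1-4(w=7) 3-4(w=11)}
step 4: add edge 0-4 (w=12); MST = {0-4(w=12) 1-2(w=6) 1-4(w=7) 3-4(w=11)}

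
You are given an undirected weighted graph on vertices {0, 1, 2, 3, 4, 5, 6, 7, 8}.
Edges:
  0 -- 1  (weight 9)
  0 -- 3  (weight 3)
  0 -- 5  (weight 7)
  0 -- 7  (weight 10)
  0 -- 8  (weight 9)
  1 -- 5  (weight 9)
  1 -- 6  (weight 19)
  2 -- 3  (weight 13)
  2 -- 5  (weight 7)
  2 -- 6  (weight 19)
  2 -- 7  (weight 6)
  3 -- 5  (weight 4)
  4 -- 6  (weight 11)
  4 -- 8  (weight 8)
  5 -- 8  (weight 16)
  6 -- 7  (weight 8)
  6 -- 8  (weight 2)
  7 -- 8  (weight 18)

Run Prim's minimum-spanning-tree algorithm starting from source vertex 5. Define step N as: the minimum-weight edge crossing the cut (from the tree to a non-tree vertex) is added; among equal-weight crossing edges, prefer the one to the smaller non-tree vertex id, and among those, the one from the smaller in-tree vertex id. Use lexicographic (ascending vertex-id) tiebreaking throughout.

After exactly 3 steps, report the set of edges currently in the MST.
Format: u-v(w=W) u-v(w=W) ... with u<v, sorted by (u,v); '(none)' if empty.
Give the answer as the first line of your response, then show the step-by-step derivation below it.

0-3(w=3) 2-5(w=7) 3-5(w=4)

step 1: add edge 3-5 (w=4); MST = {3-5(w=4)}
step 2: add edge 0-3 (w=3); MST = {0-3(w=3) 3-5(w=4)}
step 3: add edge 2-5 (w=7); MST = {0-3(w=3) 2-5(w=7) 3-5(w=4)}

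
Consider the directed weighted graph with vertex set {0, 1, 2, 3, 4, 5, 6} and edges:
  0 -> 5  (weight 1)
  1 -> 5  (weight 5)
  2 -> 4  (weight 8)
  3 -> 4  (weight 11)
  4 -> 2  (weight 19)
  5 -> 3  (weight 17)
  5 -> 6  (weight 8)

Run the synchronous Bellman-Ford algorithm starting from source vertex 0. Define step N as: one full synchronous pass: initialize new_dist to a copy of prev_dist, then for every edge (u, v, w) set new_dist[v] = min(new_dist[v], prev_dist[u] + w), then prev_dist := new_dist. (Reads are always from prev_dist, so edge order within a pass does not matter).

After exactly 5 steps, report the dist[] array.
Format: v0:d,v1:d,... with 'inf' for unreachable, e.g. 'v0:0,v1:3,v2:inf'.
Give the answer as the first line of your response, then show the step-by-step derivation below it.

v0:0,v1:inf,v2:48,v3:18,v4:29,v5:1,v6:9

step 1: dist = v0:0,v1:inf,v2:inf,v3:inf,v4:inf,v5:1,v6:inf
step 2: dist = v0:0,v1:inf,v2:inf,v3:18,v4:inf,v5:1,v6:9
step 3: dist = v0:0,v1:inf,v2:inf,v3:18,v4:29,v5:1,v6:9
step 4: dist = v0:0,v1:inf,v2:48,v3:18,v4:29,v5:1,v6:9
step 5: dist = v0:0,v1:inf,v2:48,v3:18,v4:29,v5:1,v6:9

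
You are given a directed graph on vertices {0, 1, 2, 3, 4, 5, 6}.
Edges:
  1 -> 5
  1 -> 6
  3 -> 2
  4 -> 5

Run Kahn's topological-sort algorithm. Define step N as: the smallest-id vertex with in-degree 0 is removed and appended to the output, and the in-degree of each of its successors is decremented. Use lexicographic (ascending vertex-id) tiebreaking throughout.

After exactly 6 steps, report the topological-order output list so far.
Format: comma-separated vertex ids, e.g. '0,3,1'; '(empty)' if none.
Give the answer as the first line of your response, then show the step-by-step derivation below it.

0,1,3,2,4,5

step 1: output 0; order=[0]; indeg=(0,0,1,0,0,2,1)
step 2: output 1; order=[0,1]; indeg=(0,0,1,0,0,1,0)
step 3: output 3; order=[0,1,3]; indeg=(0,0,0,0,0,1,0)
step 4: output 2; order=[0,1,3,2]; indeg=(0,0,0,0,0,1,0)
step 5: output 4; order=[0,1,3,2,4]; indeg=(0,0,0,0,0,0,0)
step 6: output 5; order=[0,1,3,2,4,5]; indeg=(0,0,0,0,0,0,0)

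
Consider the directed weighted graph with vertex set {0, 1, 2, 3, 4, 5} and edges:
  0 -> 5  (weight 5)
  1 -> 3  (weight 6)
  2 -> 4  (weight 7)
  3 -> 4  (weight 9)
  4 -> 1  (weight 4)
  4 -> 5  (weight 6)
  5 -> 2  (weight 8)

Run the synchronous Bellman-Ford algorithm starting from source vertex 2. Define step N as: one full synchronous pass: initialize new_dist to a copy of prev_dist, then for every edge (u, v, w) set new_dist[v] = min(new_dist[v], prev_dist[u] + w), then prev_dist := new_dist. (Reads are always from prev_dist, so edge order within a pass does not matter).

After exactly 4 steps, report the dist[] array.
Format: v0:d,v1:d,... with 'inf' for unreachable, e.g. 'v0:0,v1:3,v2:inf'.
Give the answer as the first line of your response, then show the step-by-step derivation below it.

v0:inf,v1:11,v2:0,v3:17,v4:7,v5:13

step 1: dist = v0:inf,v1:inf,v2:0,v3:inf,v4:7,v5:inf
step 2: dist = v0:inf,v1:11,v2:0,v3:inf,v4:7,v5:13
step 3: dist = v0:inf,v1:11,v2:0,v3:17,v4:7,v5:13
step 4: dist = v0:inf,v1:11,v2:0,v3:17,v4:7,v5:13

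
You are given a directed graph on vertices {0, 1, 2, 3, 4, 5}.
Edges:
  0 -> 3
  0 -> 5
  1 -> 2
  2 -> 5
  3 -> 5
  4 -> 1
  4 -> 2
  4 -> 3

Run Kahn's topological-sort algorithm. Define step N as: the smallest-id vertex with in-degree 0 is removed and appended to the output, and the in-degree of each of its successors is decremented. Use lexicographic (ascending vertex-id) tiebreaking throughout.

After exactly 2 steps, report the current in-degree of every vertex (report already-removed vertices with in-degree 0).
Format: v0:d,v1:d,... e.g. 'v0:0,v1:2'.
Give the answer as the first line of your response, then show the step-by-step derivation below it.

v0:0,v1:0,v2:1,v3:0,v4:0,v5:2

step 1: output 0; order=[0]; indeg=(0,1,2,1,0,2)
step 2: output 4; order=[0,4]; indeg=(0,0,1,0,0,2)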